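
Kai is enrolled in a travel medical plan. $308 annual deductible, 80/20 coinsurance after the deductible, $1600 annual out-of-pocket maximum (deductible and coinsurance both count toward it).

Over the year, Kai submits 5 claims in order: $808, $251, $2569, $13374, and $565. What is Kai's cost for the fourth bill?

$628

Claim 1 — $808: $308 to deductible, leaving $500; 20% of $500 = $100. Traveler owes $408 (running OOP $408).
Claim 2 — $251: 20% coinsurance on $251 = $50.20. Cost to traveler: $50.20. OOP to date $458.20.
Claim 3 — $2569: 20% coinsurance on $2569 = $513.80. Traveler pays $513.80; OOP now $972.
Claim 4 — $13374: deductible already satisfied, so traveler's share is 20% × $13374 = $2674.80. Adding that to $972 gives $3646.80, past the $1600 cap; traveler pays only $1600 − $972 = $628.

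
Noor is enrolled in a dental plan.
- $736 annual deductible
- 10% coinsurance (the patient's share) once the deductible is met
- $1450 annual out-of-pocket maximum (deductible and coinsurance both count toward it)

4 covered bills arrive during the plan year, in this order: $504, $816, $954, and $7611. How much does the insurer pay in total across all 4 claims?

$8435

#1 ($504): entire amount goes to the deductible. Patient owes $504 (running OOP $504). Insurer: $504 − $504 = $0.
#2 ($816): $232 to deductible, leaving $584; 10% of $584 = $58.40. Patient pays $290.40; OOP now $794.40. Insurer: $816 − $290.40 = $525.60.
#3 ($954): deductible met; 10% of $954 = $95.40. Patient pays $95.40; OOP now $889.80. Plan pays $954 − $95.40 = $858.60.
#4 ($7611): deductible already satisfied, so patient's share is 10% × $7611 = $761.10. Adding that to $889.80 gives $1650.90, past the $1450 cap; patient pays only $1450 − $889.80 = $560.20. Plan pays $7611 − $560.20 = $7050.80.
Insurer total = bills − patient's total = $9885 − $1450 = $8435.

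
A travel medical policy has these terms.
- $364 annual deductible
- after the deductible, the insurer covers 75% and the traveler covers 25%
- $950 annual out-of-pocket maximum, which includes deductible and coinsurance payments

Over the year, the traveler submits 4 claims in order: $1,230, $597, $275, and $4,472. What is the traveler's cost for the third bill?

$68.75

Claim 1 ($1,230): $364 to deductible, leaving $866; traveler's 25% is $216.50. Traveler owes $580.50 (running OOP $580.50).
Claim 2 ($597): deductible already satisfied, so traveler's share is 25% × $597 = $149.25. Traveler owes $149.25 (running OOP $729.75).
Claim 3 ($275): deductible already satisfied, so traveler's share is 25% × $275 = $68.75. Traveler pays $68.75; OOP now $798.50.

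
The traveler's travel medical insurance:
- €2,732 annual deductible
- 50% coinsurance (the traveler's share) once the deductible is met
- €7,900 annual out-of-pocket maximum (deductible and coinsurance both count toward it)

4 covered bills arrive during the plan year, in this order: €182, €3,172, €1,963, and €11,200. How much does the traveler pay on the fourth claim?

€3,875.50

Claim 1 — €182: entire amount goes to the deductible. Traveler pays €182; OOP now €182.
Claim 2 — €3,172: deductible takes €2,550, €622 remains; traveler's 50% is €311. Cost to traveler: €2,861. OOP to date €3,043.
Claim 3 — €1,963: deductible already satisfied, so traveler's share is 50% × €1,963 = €981.50. Traveler pays €981.50; OOP now €4,024.50.
Claim 4 — €11,200: deductible met; 50% of €11,200 = €5,600. That would push OOP to €9,624.50, over the €7,900 cap, so traveler pays €7,900 − €4,024.50 = €3,875.50.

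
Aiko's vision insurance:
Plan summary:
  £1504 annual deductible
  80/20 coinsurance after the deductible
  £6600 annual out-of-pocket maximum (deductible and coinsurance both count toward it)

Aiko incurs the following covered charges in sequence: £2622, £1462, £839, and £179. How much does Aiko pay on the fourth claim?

£35.80

Claim 1 (£2622): deductible takes £1504, £1118 remains; 20% of £1118 = £223.60. Member pays £1727.60; OOP now £1727.60.
Claim 2 (£1462): deductible already satisfied, so member's share is 20% × £1462 = £292.40. Member owes £292.40 (running OOP £2020).
Claim 3 (£839): deductible already satisfied, so member's share is 20% × £839 = £167.80. Cost to member: £167.80. OOP to date £2187.80.
Claim 4 (£179): deductible met; 20% of £179 = £35.80. Member pays £35.80; OOP now £2223.60.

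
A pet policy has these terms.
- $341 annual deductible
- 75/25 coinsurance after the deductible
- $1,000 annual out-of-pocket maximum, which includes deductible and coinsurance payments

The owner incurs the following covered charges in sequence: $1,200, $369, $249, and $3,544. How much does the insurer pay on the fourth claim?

$3,254.25

Claim 1 — $1,200: $341 to deductible, leaving $859; owner's 25% is $214.75. Owner pays $555.75; OOP now $555.75. Plan pays $1,200 − $555.75 = $644.25.
Claim 2 — $369: deductible met; 25% of $369 = $92.25. Owner pays $92.25; OOP now $648. Plan pays $369 − $92.25 = $276.75.
Claim 3 — $249: deductible met; 25% of $249 = $62.25. Cost to owner: $62.25. OOP to date $710.25. Plan pays $249 − $62.25 = $186.75.
Claim 4 — $3,544: deductible met; 25% of $3,544 = $886. Adding that to $710.25 gives $1,596.25, past the $1,000 cap; owner pays only $1,000 − $710.25 = $289.75. Plan pays $3,544 − $289.75 = $3,254.25.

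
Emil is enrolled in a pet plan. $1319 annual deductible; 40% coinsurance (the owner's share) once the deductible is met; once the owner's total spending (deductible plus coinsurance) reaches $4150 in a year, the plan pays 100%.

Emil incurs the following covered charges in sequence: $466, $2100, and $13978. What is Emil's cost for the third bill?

Claim 1 ($466): all of it applies to the deductible. Owner owes $466 (running OOP $466).
Claim 2 ($2100): $853 finishes the deductible; $1247 goes to coinsurance; owner's 40% is $498.80. Owner owes $1351.80 (running OOP $1817.80).
Claim 3 ($13978): 40% coinsurance on $13978 = $5591.20. OOP would hit $7409 > $4150, so the cap limits the owner to $4150 − $1817.80 = $2332.20.

$2332.20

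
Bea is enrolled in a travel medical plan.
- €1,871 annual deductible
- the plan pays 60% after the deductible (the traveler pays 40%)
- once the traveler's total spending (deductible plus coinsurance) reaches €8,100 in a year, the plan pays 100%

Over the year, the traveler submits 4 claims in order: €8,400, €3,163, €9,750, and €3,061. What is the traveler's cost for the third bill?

€2,352.20

Claim 1 (€8,400): deductible takes €1,871, €6,529 remains; coinsurance €6,529 × 40% = €2,611.60. Traveler pays €4,482.60; OOP now €4,482.60.
Claim 2 (€3,163): deductible already satisfied, so traveler's share is 40% × €3,163 = €1,265.20. Cost to traveler: €1,265.20. OOP to date €5,747.80.
Claim 3 (€9,750): deductible already satisfied, so traveler's share is 40% × €9,750 = €3,900. OOP would hit €9,647.80 > €8,100, so the cap limits the traveler to €8,100 − €5,747.80 = €2,352.20.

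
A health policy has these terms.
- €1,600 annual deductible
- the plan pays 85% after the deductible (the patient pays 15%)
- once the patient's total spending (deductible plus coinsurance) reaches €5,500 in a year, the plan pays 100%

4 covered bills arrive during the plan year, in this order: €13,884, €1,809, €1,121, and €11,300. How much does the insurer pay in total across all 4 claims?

€22,614

Claim 1 — €13,884: deductible takes €1,600, €12,284 remains; coinsurance €12,284 × 15% = €1,842.60. Patient owes €3,442.60 (running OOP €3,442.60). Insurer: €13,884 − €3,442.60 = €10,441.40.
Claim 2 — €1,809: deductible met; 15% of €1,809 = €271.35. Patient pays €271.35; OOP now €3,713.95. Plan pays €1,809 − €271.35 = €1,537.65.
Claim 3 — €1,121: 15% coinsurance on €1,121 = €168.15. Patient pays €168.15; OOP now €3,882.10. Plan pays €1,121 − €168.15 = €952.85.
Claim 4 — €11,300: deductible met; 15% of €11,300 = €1,695. Adding that to €3,882.10 gives €5,577.10, past the €5,500 cap; patient pays only €5,500 − €3,882.10 = €1,617.90. Insurer: €11,300 − €1,617.90 = €9,682.10.
Insurer total: €10,441.40 + €1,537.65 + €952.85 + €9,682.10 = €22,614.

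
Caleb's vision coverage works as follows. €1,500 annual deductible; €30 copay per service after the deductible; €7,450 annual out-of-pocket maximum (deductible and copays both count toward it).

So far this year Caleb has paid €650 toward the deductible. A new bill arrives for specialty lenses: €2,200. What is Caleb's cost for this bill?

€880

€650 of the €1,500 deductible is already met, leaving €850.
The remaining €1,350 (= €2,200 − €850) moves to the copay.
Copay on this service: €30.
So the member owes €850 + €30 = €880 before any cap.
Total out-of-pocket so far would be €650 + €880 = €1,530, below the €7,450 cap — no reduction.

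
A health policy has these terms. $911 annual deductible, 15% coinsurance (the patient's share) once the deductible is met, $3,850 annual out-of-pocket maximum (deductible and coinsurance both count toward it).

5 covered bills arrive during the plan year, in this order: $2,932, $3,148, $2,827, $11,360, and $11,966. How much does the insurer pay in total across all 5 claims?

#1 ($2,932): $911 to deductible, leaving $2,021; patient's 15% is $303.15. Patient owes $1,214.15 (running OOP $1,214.15). Insurer: $2,932 − $1,214.15 = $1,717.85.
#2 ($3,148): deductible already satisfied, so patient's share is 15% × $3,148 = $472.20. Patient owes $472.20 (running OOP $1,686.35). Plan pays $3,148 − $472.20 = $2,675.80.
#3 ($2,827): deductible already satisfied, so patient's share is 15% × $2,827 = $424.05. Cost to patient: $424.05. OOP to date $2,110.40. Insurer: $2,827 − $424.05 = $2,402.95.
#4 ($11,360): 15% coinsurance on $11,360 = $1,704. Patient owes $1,704 (running OOP $3,814.40). Insurer: $11,360 − $1,704 = $9,656.
#5 ($11,966): 15% coinsurance on $11,966 = $1,794.90. That would push OOP to $5,609.30, over the $3,850 cap, so patient pays $3,850 − $3,814.40 = $35.60. Plan pays $11,966 − $35.60 = $11,930.40.
Insurer total = bills − patient's total = $32,233 − $3,850 = $28,383.

$28,383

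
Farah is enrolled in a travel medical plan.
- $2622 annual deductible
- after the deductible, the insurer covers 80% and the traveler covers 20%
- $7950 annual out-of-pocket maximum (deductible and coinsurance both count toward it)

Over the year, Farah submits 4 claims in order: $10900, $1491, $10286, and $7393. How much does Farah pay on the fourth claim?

$1317

#1 ($10900): $2622 to deductible, leaving $8278; coinsurance $8278 × 20% = $1655.60. Traveler owes $4277.60 (running OOP $4277.60).
#2 ($1491): deductible met; 20% of $1491 = $298.20. Traveler owes $298.20 (running OOP $4575.80).
#3 ($10286): 20% coinsurance on $10286 = $2057.20. Traveler pays $2057.20; OOP now $6633.
#4 ($7393): 20% coinsurance on $7393 = $1478.60. OOP would hit $8111.60 > $7950, so the cap limits the traveler to $7950 − $6633 = $1317.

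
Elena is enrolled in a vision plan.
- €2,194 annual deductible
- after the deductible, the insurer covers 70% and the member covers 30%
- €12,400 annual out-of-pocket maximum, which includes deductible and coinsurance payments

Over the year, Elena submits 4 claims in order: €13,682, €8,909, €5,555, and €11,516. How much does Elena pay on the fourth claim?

Claim 1 — €13,682: deductible takes €2,194, €11,488 remains; member's 30% is €3,446.40. Member pays €5,640.40; OOP now €5,640.40.
Claim 2 — €8,909: deductible already satisfied, so member's share is 30% × €8,909 = €2,672.70. Cost to member: €2,672.70. OOP to date €8,313.10.
Claim 3 — €5,555: 30% coinsurance on €5,555 = €1,666.50. Cost to member: €1,666.50. OOP to date €9,979.60.
Claim 4 — €11,516: deductible met; 30% of €11,516 = €3,454.80. That would push OOP to €13,434.40, over the €12,400 cap, so member pays €12,400 − €9,979.60 = €2,420.40.

€2,420.40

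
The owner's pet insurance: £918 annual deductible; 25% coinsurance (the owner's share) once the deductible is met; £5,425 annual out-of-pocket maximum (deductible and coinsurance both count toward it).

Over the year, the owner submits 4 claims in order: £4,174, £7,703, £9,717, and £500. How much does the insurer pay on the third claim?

£7,949.75

Claim 1 (£4,174): £918 to deductible, leaving £3,256; owner's 25% is £814. Cost to owner: £1,732. OOP to date £1,732. Plan pays £4,174 − £1,732 = £2,442.
Claim 2 (£7,703): 25% coinsurance on £7,703 = £1,925.75. Owner pays £1,925.75; OOP now £3,657.75. Plan pays £7,703 − £1,925.75 = £5,777.25.
Claim 3 (£9,717): deductible already satisfied, so owner's share is 25% × £9,717 = £2,429.25. That would push OOP to £6,087, over the £5,425 cap, so owner pays £5,425 − £3,657.75 = £1,767.25. Plan pays £9,717 − £1,767.25 = £7,949.75.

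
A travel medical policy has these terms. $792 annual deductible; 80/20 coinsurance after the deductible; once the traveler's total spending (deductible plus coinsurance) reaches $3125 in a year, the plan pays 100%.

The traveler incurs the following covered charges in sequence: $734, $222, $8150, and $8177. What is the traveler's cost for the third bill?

Bill 1, $734: entire amount goes to the deductible. Traveler pays $734; OOP now $734.
Bill 2, $222: $58 to deductible, leaving $164; 20% of $164 = $32.80. Traveler pays $90.80; OOP now $824.80.
Bill 3, $8150: 20% coinsurance on $8150 = $1630. Traveler owes $1630 (running OOP $2454.80).

$1630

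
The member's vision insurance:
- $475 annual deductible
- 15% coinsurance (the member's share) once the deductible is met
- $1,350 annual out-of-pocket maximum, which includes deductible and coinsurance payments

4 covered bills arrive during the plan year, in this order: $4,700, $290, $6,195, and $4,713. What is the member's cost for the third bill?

$197.75

Claim 1 — $4,700: $475 to deductible, leaving $4,225; coinsurance $4,225 × 15% = $633.75. Member owes $1,108.75 (running OOP $1,108.75).
Claim 2 — $290: deductible met; 15% of $290 = $43.50. Member owes $43.50 (running OOP $1,152.25).
Claim 3 — $6,195: deductible met; 15% of $6,195 = $929.25. Adding that to $1,152.25 gives $2,081.50, past the $1,350 cap; member pays only $1,350 − $1,152.25 = $197.75.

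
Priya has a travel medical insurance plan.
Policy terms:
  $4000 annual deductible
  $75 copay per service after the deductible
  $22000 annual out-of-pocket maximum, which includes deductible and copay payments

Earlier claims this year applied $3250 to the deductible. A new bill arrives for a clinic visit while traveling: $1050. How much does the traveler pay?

$825

Remaining deductible: $4000 − $3250 = $750.
The remaining $300 (= $1050 − $750) moves to the copay.
Copay on this service: $75.
So the traveler owes $750 + $75 = $825 before any cap.
Total out-of-pocket so far would be $3250 + $825 = $4075, below the $22000 cap — no reduction.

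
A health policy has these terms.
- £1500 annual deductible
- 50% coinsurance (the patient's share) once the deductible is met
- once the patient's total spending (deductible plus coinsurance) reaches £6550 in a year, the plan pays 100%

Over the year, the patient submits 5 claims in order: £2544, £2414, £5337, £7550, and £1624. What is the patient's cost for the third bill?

£2668.50

#1 (£2544): deductible takes £1500, £1044 remains; coinsurance £1044 × 50% = £522. Cost to patient: £2022. OOP to date £2022.
#2 (£2414): deductible already satisfied, so patient's share is 50% × £2414 = £1207. Patient owes £1207 (running OOP £3229).
#3 (£5337): deductible met; 50% of £5337 = £2668.50. Cost to patient: £2668.50. OOP to date £5897.50.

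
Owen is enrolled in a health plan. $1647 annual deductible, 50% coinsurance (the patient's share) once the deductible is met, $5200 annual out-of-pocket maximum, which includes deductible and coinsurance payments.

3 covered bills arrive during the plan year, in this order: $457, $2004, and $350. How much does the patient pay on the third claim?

Claim 1 — $457: all of it applies to the deductible. Cost to patient: $457. OOP to date $457.
Claim 2 — $2004: deductible takes $1190, $814 remains; patient's 50% is $407. Patient pays $1597; OOP now $2054.
Claim 3 — $350: deductible met; 50% of $350 = $175. Patient pays $175; OOP now $2229.

$175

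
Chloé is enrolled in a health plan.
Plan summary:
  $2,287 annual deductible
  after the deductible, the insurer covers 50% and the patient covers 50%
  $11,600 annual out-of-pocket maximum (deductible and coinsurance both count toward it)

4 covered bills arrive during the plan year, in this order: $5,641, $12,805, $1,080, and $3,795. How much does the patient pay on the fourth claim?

#1 ($5,641): $2,287 to deductible, leaving $3,354; 50% of $3,354 = $1,677. Patient pays $3,964; OOP now $3,964.
#2 ($12,805): deductible already satisfied, so patient's share is 50% × $12,805 = $6,402.50. Patient pays $6,402.50; OOP now $10,366.50.
#3 ($1,080): 50% coinsurance on $1,080 = $540. Patient owes $540 (running OOP $10,906.50).
#4 ($3,795): deductible met; 50% of $3,795 = $1,897.50. OOP would hit $12,804 > $11,600, so the cap limits the patient to $11,600 − $10,906.50 = $693.50.

$693.50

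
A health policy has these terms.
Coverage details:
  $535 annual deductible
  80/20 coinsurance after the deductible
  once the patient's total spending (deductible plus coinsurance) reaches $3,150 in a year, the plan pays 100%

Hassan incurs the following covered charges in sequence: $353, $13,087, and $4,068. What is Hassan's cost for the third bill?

Bill 1, $353: fully absorbed by the deductible. Patient owes $353 (running OOP $353).
Bill 2, $13,087: $182 finishes the deductible; $12,905 goes to coinsurance; patient's 20% is $2,581. Patient pays $2,763; OOP now $3,116.
Bill 3, $4,068: 20% coinsurance on $4,068 = $813.60. OOP would hit $3,929.60 > $3,150, so the cap limits the patient to $3,150 − $3,116 = $34.

$34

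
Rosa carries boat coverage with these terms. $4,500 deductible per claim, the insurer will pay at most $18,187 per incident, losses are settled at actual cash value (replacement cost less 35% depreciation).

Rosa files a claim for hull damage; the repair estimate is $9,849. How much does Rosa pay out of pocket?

$7,947.15

At 35% depreciation, ACV = $9,849 − $3,447.15 = $6,401.85.
Less the $4,500 deductible: $6,401.85 − $4,500 = $1,901.85.
$1,901.85 ≤ $18,187, so the limit doesn't bind; insurer pays $1,901.85.
Owner's share is the uncovered remainder: $9,849 − $1,901.85 = $7,947.15.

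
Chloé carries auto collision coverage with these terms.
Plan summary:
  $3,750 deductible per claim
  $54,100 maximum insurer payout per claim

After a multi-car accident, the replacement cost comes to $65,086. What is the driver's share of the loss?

$10,986

After the deductible, $65,086 − $3,750 = $61,336 remains.
Since $61,336 > $54,100, the payout is capped at $54,100.
The driver bears the rest of the original loss: $65,086 − $54,100 = $10,986.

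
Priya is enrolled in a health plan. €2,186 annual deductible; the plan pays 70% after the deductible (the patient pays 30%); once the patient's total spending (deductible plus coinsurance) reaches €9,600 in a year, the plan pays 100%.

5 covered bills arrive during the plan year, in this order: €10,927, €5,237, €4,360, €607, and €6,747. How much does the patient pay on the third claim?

Bill 1, €10,927: deductible takes €2,186, €8,741 remains; patient's 30% is €2,622.30. Cost to patient: €4,808.30. OOP to date €4,808.30.
Bill 2, €5,237: deductible already satisfied, so patient's share is 30% × €5,237 = €1,571.10. Cost to patient: €1,571.10. OOP to date €6,379.40.
Bill 3, €4,360: 30% coinsurance on €4,360 = €1,308. Patient pays €1,308; OOP now €7,687.40.

€1,308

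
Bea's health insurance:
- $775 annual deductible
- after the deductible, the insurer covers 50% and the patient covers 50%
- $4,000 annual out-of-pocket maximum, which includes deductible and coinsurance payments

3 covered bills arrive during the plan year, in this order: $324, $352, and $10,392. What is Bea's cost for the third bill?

Claim 1 ($324): fully absorbed by the deductible. Patient pays $324; OOP now $324.
Claim 2 ($352): fully absorbed by the deductible. Patient pays $352; OOP now $676.
Claim 3 ($10,392): deductible takes $99, $10,293 remains; coinsurance $10,293 × 50% = $5,146.50. Together that's $99 + $5,146.50 = $5,245.50. Adding that to $676 gives $5,921.50, past the $4,000 cap; patient pays only $4,000 − $676 = $3,324.

$3,324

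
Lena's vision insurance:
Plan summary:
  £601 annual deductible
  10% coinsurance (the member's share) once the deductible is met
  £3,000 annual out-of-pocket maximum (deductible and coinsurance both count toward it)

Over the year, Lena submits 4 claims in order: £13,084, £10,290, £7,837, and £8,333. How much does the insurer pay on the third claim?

£7,715.30

#1 (£13,084): deductible takes £601, £12,483 remains; coinsurance £12,483 × 10% = £1,248.30. Cost to member: £1,849.30. OOP to date £1,849.30. Plan pays £13,084 − £1,849.30 = £11,234.70.
#2 (£10,290): 10% coinsurance on £10,290 = £1,029. Member pays £1,029; OOP now £2,878.30. Insurer: £10,290 − £1,029 = £9,261.
#3 (£7,837): deductible met; 10% of £7,837 = £783.70. OOP would hit £3,662 > £3,000, so the cap limits the member to £3,000 − £2,878.30 = £121.70. Plan pays £7,837 − £121.70 = £7,715.30.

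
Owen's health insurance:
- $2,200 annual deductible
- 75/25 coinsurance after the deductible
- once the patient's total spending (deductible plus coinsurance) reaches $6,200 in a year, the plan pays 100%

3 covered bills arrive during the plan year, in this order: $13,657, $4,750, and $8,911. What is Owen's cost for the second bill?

$1,135.75

Claim 1 — $13,657: $2,200 to deductible, leaving $11,457; 25% of $11,457 = $2,864.25. Cost to patient: $5,064.25. OOP to date $5,064.25.
Claim 2 — $4,750: deductible met; 25% of $4,750 = $1,187.50. OOP would hit $6,251.75 > $6,200, so the cap limits the patient to $6,200 − $5,064.25 = $1,135.75.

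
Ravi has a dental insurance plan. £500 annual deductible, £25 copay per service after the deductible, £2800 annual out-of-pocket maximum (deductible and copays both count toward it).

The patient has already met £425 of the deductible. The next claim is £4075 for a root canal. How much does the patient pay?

£100

Remaining deductible: £500 − £425 = £75.
After the £75 deductible portion, £4075 − £75 = £4000 is subject to the copay.
Copay on this service: £25.
That puts the patient's cost at £75 + £25 = £100 before any cap.
Total out-of-pocket so far would be £425 + £100 = £525, below the £2800 cap — no reduction.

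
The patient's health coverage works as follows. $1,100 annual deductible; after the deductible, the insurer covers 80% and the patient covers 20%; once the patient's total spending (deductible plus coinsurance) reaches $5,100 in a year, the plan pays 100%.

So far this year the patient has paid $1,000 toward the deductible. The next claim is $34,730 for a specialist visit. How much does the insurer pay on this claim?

$30,630

$1,000 of the $1,100 deductible is already met, leaving $100.
After the $100 deductible portion, $34,730 − $100 = $34,630 is subject to coinsurance.
20% of $34,630 = $6,926 falls to the patient.
That puts the patient's cost at $100 + $6,926 = $7,026 before any cap.
That would bring total out-of-pocket to $8,026, past the $5,100 cap. The patient is capped at $5,100 − $1,000 = $4,100 on this claim.
The plan picks up $34,730 − $4,100 = $30,630.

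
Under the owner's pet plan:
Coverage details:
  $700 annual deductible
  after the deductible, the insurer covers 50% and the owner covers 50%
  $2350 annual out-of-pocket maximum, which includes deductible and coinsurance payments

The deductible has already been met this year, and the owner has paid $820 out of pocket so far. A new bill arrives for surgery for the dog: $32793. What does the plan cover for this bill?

With the deductible met, the entire $32793 is subject to coinsurance.
Owner's 50% share of $32793 is $16396.50.
Year-to-date out-of-pocket would reach $820 + $16396.50 = $17216.50, above the $2350 maximum, so the owner pays only $2350 − $820 = $1530.
The plan picks up $32793 − $1530 = $31263.

$31263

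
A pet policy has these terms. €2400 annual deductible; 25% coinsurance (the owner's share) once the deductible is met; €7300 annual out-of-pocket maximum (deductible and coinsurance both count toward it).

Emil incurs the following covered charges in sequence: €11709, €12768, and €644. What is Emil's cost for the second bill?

€2572.75

Bill 1, €11709: deductible takes €2400, €9309 remains; 25% of €9309 = €2327.25. Cost to owner: €4727.25. OOP to date €4727.25.
Bill 2, €12768: deductible met; 25% of €12768 = €3192. That would push OOP to €7919.25, over the €7300 cap, so owner pays €7300 − €4727.25 = €2572.75.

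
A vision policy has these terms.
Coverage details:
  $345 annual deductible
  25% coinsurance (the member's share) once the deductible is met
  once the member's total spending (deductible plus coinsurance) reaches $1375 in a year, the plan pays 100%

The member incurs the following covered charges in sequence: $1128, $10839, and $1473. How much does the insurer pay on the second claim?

$10004.75

Claim 1 — $1128: $345 finishes the deductible; $783 goes to coinsurance; 25% of $783 = $195.75. Member owes $540.75 (running OOP $540.75). Insurer: $1128 − $540.75 = $587.25.
Claim 2 — $10839: deductible already satisfied, so member's share is 25% × $10839 = $2709.75. That would push OOP to $3250.50, over the $1375 cap, so member pays $1375 − $540.75 = $834.25. Plan pays $10839 − $834.25 = $10004.75.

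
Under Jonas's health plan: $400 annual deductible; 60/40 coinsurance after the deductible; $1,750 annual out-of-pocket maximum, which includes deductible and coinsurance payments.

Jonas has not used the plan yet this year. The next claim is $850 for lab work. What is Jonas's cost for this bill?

Deductible not yet touched, so the first $400 of the bill goes to the deductible.
That leaves $850 − $400 = $450 for coinsurance.
Patient's 40% share of $450 is $180.
Patient responsibility before any cap: $400 + $180 = $580.
Cumulative spending $0 + $580 = $580 stays under the $1,750 maximum.

$580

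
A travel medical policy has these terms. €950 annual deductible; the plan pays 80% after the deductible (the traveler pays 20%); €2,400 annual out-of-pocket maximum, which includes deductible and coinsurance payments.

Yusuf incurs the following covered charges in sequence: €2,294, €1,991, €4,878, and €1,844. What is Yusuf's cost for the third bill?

Bill 1, €2,294: €950 finishes the deductible; €1,344 goes to coinsurance; 20% of €1,344 = €268.80. Cost to traveler: €1,218.80. OOP to date €1,218.80.
Bill 2, €1,991: 20% coinsurance on €1,991 = €398.20. Traveler owes €398.20 (running OOP €1,617).
Bill 3, €4,878: 20% coinsurance on €4,878 = €975.60. Adding that to €1,617 gives €2,592.60, past the €2,400 cap; traveler pays only €2,400 − €1,617 = €783.

€783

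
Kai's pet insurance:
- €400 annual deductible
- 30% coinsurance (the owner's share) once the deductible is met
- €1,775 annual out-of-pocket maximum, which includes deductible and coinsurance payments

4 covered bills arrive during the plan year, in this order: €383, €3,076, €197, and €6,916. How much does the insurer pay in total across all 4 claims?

€8,797

Claim 1 — €383: entire amount goes to the deductible. Cost to owner: €383. OOP to date €383. Insurer: €383 − €383 = €0.
Claim 2 — €3,076: €17 to deductible, leaving €3,059; coinsurance €3,059 × 30% = €917.70. Owner owes €934.70 (running OOP €1,317.70). Plan pays €3,076 − €934.70 = €2,141.30.
Claim 3 — €197: deductible already satisfied, so owner's share is 30% × €197 = €59.10. Owner pays €59.10; OOP now €1,376.80. Plan pays €197 − €59.10 = €137.90.
Claim 4 — €6,916: 30% coinsurance on €6,916 = €2,074.80. That would push OOP to €3,451.60, over the €1,775 cap, so owner pays €1,775 − €1,376.80 = €398.20. Plan pays €6,916 − €398.20 = €6,517.80.
Insurer total: €0 + €2,141.30 + €137.90 + €6,517.80 = €8,797.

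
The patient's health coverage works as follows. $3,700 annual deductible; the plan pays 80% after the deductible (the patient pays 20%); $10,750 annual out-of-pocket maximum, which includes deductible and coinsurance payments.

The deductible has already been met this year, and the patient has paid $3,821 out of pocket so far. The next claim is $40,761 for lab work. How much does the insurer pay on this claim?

With the deductible met, the entire $40,761 is subject to coinsurance.
Coinsurance: $40,761 × 20% = $8,152.20.
That would bring total out-of-pocket to $11,973.20, past the $10,750 cap. The patient is capped at $10,750 − $3,821 = $6,929 on this claim.
The insurer covers the remainder: $40,761 − $6,929 = $33,832.

$33,832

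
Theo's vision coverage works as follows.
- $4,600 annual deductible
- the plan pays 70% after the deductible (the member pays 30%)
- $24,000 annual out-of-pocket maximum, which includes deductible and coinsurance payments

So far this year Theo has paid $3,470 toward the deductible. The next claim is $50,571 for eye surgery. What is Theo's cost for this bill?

$15,962.30

Remaining deductible: $4,600 − $3,470 = $1,130.
That leaves $50,571 − $1,130 = $49,441 for coinsurance.
30% of $49,441 = $14,832.30 falls to the member.
So the member owes $1,130 + $14,832.30 = $15,962.30 before any cap.
Cumulative spending $3,470 + $15,962.30 = $19,432.30 stays under the $24,000 maximum.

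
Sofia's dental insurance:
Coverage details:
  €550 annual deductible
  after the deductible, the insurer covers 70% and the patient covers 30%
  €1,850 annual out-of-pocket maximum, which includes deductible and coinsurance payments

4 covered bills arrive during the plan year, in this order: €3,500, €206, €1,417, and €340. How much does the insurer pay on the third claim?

€1,063.80

Bill 1, €3,500: €550 finishes the deductible; €2,950 goes to coinsurance; patient's 30% is €885. Cost to patient: €1,435. OOP to date €1,435. Insurer: €3,500 − €1,435 = €2,065.
Bill 2, €206: deductible already satisfied, so patient's share is 30% × €206 = €61.80. Patient pays €61.80; OOP now €1,496.80. Insurer: €206 − €61.80 = €144.20.
Bill 3, €1,417: deductible already satisfied, so patient's share is 30% × €1,417 = €425.10. That would push OOP to €1,921.90, over the €1,850 cap, so patient pays €1,850 − €1,496.80 = €353.20. Insurer: €1,417 − €353.20 = €1,063.80.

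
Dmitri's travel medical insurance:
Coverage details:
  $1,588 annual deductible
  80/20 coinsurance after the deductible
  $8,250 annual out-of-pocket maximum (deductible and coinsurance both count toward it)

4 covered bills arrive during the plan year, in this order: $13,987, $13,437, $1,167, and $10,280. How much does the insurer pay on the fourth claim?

$9,018.60

#1 ($13,987): $1,588 to deductible, leaving $12,399; traveler's 20% is $2,479.80. Traveler owes $4,067.80 (running OOP $4,067.80). Plan pays $13,987 − $4,067.80 = $9,919.20.
#2 ($13,437): deductible already satisfied, so traveler's share is 20% × $13,437 = $2,687.40. Cost to traveler: $2,687.40. OOP to date $6,755.20. Plan pays $13,437 − $2,687.40 = $10,749.60.
#3 ($1,167): deductible already satisfied, so traveler's share is 20% × $1,167 = $233.40. Traveler pays $233.40; OOP now $6,988.60. Plan pays $1,167 − $233.40 = $933.60.
#4 ($10,280): deductible met; 20% of $10,280 = $2,056. That would push OOP to $9,044.60, over the $8,250 cap, so traveler pays $8,250 − $6,988.60 = $1,261.40. Plan pays $10,280 − $1,261.40 = $9,018.60.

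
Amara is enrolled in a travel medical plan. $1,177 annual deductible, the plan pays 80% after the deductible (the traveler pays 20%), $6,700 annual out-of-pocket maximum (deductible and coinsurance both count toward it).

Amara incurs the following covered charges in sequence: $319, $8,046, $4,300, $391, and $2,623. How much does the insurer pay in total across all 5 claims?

#1 ($319): all of it applies to the deductible. Traveler owes $319 (running OOP $319). Insurer: $319 − $319 = $0.
#2 ($8,046): deductible takes $858, $7,188 remains; coinsurance $7,188 × 20% = $1,437.60. Cost to traveler: $2,295.60. OOP to date $2,614.60. Insurer: $8,046 − $2,295.60 = $5,750.40.
#3 ($4,300): deductible already satisfied, so traveler's share is 20% × $4,300 = $860. Cost to traveler: $860. OOP to date $3,474.60. Plan pays $4,300 − $860 = $3,440.
#4 ($391): deductible met; 20% of $391 = $78.20. Traveler pays $78.20; OOP now $3,552.80. Insurer: $391 − $78.20 = $312.80.
#5 ($2,623): deductible met; 20% of $2,623 = $524.60. Cost to traveler: $524.60. OOP to date $4,077.40. Insurer: $2,623 − $524.60 = $2,098.40.
Insurer total = bills − traveler's total = $15,679 − $4,077.40 = $11,601.60.

$11,601.60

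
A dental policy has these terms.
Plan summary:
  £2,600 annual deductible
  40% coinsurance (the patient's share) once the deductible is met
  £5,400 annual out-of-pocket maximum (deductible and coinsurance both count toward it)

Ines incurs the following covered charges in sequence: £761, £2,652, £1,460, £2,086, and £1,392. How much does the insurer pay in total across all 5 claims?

£3,450.60

Bill 1, £761: entire amount goes to the deductible. Patient pays £761; OOP now £761. Plan pays £761 − £761 = £0.
Bill 2, £2,652: £1,839 to deductible, leaving £813; patient's 40% is £325.20. Patient pays £2,164.20; OOP now £2,925.20. Plan pays £2,652 − £2,164.20 = £487.80.
Bill 3, £1,460: deductible already satisfied, so patient's share is 40% × £1,460 = £584. Patient owes £584 (running OOP £3,509.20). Insurer: £1,460 − £584 = £876.
Bill 4, £2,086: deductible met; 40% of £2,086 = £834.40. Patient pays £834.40; OOP now £4,343.60. Insurer: £2,086 − £834.40 = £1,251.60.
Bill 5, £1,392: deductible met; 40% of £1,392 = £556.80. Patient owes £556.80 (running OOP £4,900.40). Insurer: £1,392 − £556.80 = £835.20.
Insurer total = bills − patient's total = £8,351 − £4,900.40 = £3,450.60.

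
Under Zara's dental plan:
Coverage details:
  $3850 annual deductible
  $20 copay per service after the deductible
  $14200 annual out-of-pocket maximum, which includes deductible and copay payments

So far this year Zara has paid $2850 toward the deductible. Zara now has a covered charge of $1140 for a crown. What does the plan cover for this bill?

Remaining deductible: $3850 − $2850 = $1000.
The remaining $140 (= $1140 − $1000) moves to the copay.
Copay on this service: $20.
So the patient owes $1000 + $20 = $1020 before any cap.
Total out-of-pocket so far would be $2850 + $1020 = $3870, below the $14200 cap — no reduction.
The plan picks up $1140 − $1020 = $120.

$120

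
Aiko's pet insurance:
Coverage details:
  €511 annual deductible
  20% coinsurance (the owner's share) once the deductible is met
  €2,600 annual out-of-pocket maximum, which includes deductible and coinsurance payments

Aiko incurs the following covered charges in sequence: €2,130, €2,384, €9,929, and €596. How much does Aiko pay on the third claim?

€1,288.40

Bill 1, €2,130: €511 finishes the deductible; €1,619 goes to coinsurance; owner's 20% is €323.80. Owner pays €834.80; OOP now €834.80.
Bill 2, €2,384: 20% coinsurance on €2,384 = €476.80. Cost to owner: €476.80. OOP to date €1,311.60.
Bill 3, €9,929: deductible met; 20% of €9,929 = €1,985.80. That would push OOP to €3,297.40, over the €2,600 cap, so owner pays €2,600 − €1,311.60 = €1,288.40.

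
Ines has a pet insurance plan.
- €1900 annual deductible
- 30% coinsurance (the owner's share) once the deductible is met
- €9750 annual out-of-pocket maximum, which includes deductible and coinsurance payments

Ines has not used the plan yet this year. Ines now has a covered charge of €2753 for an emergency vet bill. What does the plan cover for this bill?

€597.10

Deductible not yet touched, so the first €1900 of the bill goes to the deductible.
After the €1900 deductible portion, €2753 − €1900 = €853 is subject to coinsurance.
Coinsurance: €853 × 30% = €255.90.
So the owner owes €1900 + €255.90 = €2155.90 before any cap.
Total out-of-pocket so far would be €0 + €2155.90 = €2155.90, below the €9750 cap — no reduction.
The plan picks up €2753 − €2155.90 = €597.10.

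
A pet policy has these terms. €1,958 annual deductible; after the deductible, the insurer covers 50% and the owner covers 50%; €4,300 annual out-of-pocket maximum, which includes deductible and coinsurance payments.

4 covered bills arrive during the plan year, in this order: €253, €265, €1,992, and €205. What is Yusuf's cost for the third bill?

#1 (€253): entire amount goes to the deductible. Cost to owner: €253. OOP to date €253.
#2 (€265): fully absorbed by the deductible. Owner pays €265; OOP now €518.
#3 (€1,992): €1,440 to deductible, leaving €552; 50% of €552 = €276. Cost to owner: €1,716. OOP to date €2,234.

€1,716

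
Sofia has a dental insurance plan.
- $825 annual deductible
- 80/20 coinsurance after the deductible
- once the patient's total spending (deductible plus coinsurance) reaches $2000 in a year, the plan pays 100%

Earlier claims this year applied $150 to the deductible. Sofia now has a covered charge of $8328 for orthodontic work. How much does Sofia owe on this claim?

Remaining deductible: $825 − $150 = $675.
After the $675 deductible portion, $8328 − $675 = $7653 is subject to coinsurance.
Patient's 20% share of $7653 is $1530.60.
That puts the patient's cost at $675 + $1530.60 = $2205.60 before any cap.
That would bring total out-of-pocket to $2355.60, past the $2000 cap. The patient is capped at $2000 − $150 = $1850 on this claim.

$1850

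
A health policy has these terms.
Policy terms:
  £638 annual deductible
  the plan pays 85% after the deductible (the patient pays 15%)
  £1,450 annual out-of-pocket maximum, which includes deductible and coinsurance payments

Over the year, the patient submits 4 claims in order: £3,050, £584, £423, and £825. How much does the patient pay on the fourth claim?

£123.75

Claim 1 (£3,050): deductible takes £638, £2,412 remains; patient's 15% is £361.80. Patient owes £999.80 (running OOP £999.80).
Claim 2 (£584): deductible met; 15% of £584 = £87.60. Patient pays £87.60; OOP now £1,087.40.
Claim 3 (£423): deductible met; 15% of £423 = £63.45. Patient pays £63.45; OOP now £1,150.85.
Claim 4 (£825): deductible met; 15% of £825 = £123.75. Patient owes £123.75 (running OOP £1,274.60).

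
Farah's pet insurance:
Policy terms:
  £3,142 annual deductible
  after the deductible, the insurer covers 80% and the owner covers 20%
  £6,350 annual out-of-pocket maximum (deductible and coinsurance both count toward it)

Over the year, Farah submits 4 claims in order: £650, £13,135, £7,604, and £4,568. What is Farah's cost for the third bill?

£1,079.40

#1 (£650): fully absorbed by the deductible. Owner pays £650; OOP now £650.
#2 (£13,135): £2,492 finishes the deductible; £10,643 goes to coinsurance; coinsurance £10,643 × 20% = £2,128.60. Cost to owner: £4,620.60. OOP to date £5,270.60.
#3 (£7,604): 20% coinsurance on £7,604 = £1,520.80. That would push OOP to £6,791.40, over the £6,350 cap, so owner pays £6,350 − £5,270.60 = £1,079.40.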